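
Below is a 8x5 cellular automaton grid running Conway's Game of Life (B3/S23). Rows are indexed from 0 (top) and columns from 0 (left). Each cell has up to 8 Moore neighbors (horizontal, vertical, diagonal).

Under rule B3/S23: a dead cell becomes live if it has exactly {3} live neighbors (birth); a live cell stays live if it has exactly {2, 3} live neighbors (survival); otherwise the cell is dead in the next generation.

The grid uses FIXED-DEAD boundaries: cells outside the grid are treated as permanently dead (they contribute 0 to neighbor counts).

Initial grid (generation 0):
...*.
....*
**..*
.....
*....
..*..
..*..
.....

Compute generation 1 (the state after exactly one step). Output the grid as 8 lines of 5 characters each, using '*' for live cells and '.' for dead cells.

Answer: .....
...**
.....
**...
.....
.*...
.....
.....

Derivation:
Simulating step by step:
Generation 0 (given above): 8 live cells
Generation 1: 5 live cells
(generation 1 grid is the final answer)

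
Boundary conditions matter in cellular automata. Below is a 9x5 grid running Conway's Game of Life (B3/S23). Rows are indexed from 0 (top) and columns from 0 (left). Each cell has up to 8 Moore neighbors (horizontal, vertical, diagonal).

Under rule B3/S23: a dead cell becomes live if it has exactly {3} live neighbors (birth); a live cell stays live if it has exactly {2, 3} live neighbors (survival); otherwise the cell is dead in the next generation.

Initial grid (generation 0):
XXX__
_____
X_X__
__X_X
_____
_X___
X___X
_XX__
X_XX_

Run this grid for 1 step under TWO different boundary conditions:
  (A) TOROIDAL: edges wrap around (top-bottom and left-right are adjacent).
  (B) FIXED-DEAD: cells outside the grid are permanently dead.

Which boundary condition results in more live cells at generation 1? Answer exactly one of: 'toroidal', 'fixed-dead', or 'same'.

Under TOROIDAL boundary, generation 1:
X_XXX
X_X__
_X_X_
_X_X_
_____
X____
X_X__
__X__
X__XX
Population = 17

Under FIXED-DEAD boundary, generation 1:
_X___
X_X__
_X_X_
_X_X_
_____
_____
X_X__
X_X__
__XX_
Population = 13

Comparison: toroidal=17, fixed-dead=13 -> toroidal

Answer: toroidal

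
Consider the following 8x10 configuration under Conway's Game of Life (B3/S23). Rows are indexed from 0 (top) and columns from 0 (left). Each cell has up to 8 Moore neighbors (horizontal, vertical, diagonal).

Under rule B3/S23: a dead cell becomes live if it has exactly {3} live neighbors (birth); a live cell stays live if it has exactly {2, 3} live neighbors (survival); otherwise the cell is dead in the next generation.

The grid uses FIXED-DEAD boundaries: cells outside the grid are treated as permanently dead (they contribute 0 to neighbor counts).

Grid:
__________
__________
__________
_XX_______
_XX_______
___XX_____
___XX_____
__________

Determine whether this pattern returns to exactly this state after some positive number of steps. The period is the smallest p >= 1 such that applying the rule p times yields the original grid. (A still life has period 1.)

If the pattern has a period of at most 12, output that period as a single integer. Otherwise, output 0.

Simulating and comparing each generation to the original:
Gen 0 (original, given above): 8 live cells
Gen 1: 6 live cells, differs from original
Gen 2: 8 live cells, MATCHES original -> period = 2

Answer: 2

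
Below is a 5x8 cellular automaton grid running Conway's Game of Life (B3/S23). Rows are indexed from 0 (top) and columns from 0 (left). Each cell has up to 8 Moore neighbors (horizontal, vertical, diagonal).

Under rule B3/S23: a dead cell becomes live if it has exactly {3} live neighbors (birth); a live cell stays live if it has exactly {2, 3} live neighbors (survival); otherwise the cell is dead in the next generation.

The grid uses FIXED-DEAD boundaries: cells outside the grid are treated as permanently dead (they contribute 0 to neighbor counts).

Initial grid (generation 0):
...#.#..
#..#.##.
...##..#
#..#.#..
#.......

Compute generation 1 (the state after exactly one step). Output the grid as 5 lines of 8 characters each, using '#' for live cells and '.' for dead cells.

Simulating step by step:
Generation 0 (given above): 13 live cells
Generation 1: 9 live cells
(generation 1 grid is the final answer)

Answer: .....##.
..##.##.
..##....
...#....
........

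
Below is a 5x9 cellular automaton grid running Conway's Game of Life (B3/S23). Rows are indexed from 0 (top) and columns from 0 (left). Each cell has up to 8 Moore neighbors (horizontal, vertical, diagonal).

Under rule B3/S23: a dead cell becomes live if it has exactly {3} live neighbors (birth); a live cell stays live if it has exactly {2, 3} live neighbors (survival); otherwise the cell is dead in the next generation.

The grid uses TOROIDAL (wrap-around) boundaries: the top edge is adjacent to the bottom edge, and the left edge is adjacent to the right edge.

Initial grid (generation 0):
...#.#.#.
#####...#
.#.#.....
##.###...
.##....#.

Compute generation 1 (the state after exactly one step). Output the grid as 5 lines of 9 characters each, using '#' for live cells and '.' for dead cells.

Simulating step by step:
Generation 0 (given above): 19 live cells
Generation 1: 14 live cells
(generation 1 grid is the final answer)

Answer: ......##.
##......#
.....#..#
#..##....
##...#..#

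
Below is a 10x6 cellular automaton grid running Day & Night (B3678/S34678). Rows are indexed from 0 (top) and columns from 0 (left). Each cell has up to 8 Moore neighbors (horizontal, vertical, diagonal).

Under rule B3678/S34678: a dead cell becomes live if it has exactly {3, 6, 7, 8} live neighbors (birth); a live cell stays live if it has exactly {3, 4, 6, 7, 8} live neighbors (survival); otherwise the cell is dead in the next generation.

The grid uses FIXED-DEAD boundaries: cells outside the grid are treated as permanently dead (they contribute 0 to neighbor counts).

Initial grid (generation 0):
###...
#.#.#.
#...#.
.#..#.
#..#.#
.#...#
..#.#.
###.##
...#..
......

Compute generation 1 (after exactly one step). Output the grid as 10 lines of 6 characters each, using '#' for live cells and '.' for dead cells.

Simulating step by step:
Generation 0 (given above): 23 live cells
Generation 1: 22 live cells
(generation 1 grid is the final answer)

Answer: .#.#..
##....
.....#
#..###
.##...
..##..
#.#.#.
.##.#.
.##.#.
......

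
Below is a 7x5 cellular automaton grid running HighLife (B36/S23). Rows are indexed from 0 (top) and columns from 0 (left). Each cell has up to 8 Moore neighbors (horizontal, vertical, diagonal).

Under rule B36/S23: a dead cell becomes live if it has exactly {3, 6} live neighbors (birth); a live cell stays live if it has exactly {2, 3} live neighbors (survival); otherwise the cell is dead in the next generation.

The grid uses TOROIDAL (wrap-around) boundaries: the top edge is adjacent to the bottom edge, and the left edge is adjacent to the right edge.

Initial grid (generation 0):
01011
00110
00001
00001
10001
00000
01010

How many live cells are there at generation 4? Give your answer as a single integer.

Answer: 13

Derivation:
Simulating step by step:
Generation 0 (given above): 11 live cells
Generation 1: 16 live cells
11101
10100
00001
00011
10001
10001
10011
Generation 2: 7 live cells
00100
00100
10001
00010
00000
01000
00100
Generation 3: 10 live cells
01110
01010
00011
00001
00000
00000
01100
Generation 4: 13 live cells
10010
11100
10111
00011
00000
00000
01010
Population at generation 4: 13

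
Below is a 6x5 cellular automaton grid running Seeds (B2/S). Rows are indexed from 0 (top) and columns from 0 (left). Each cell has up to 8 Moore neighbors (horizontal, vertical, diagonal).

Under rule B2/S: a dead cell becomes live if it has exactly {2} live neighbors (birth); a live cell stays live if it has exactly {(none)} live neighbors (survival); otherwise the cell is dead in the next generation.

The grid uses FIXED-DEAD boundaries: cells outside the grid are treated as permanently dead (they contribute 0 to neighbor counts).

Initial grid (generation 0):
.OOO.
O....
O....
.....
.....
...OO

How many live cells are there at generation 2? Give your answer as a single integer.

Simulating step by step:
Generation 0 (given above): 7 live cells
Generation 1: 5 live cells
O....
...O.
.O...
.....
...OO
.....
Generation 2: 9 live cells
.....
OOO..
..O..
..OOO
.....
...OO
Population at generation 2: 9

Answer: 9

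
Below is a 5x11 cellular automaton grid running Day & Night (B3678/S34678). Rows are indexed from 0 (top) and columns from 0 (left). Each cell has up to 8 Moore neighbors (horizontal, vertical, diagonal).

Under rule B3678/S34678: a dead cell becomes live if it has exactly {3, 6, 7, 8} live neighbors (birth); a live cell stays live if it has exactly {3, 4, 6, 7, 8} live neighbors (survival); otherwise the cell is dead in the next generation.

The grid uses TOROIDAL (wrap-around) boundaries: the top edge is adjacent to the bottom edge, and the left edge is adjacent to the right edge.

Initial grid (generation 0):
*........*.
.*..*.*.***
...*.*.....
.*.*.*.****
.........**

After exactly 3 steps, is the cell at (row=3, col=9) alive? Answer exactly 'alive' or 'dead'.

Answer: dead

Derivation:
Simulating step by step:
Generation 0 (given above): 19 live cells
Generation 1: 14 live cells
*.........*
*....*...**
.....*...*.
*.*...*.***
...........
Generation 2: 11 live cells
*........**
*........*.
.*....*...*
.........**
.*.........
Generation 3: 8 live cells
**........*
**.......**
..........*
...........
...........

Cell (3,9) at generation 3: 0 -> dead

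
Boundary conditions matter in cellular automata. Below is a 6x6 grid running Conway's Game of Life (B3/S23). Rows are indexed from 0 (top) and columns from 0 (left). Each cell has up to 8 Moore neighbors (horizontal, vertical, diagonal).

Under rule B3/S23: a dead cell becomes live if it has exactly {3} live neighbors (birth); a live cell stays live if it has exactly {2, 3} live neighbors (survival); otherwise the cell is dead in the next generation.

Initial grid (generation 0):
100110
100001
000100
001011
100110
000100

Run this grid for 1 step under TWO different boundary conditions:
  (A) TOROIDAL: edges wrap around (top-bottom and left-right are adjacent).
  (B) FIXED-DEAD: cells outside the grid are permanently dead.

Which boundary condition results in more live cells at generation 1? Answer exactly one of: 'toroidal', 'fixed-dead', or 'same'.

Answer: toroidal

Derivation:
Under TOROIDAL boundary, generation 1:
100110
100101
100100
001001
001000
001000
Population = 12

Under FIXED-DEAD boundary, generation 1:
000010
000100
000101
001001
001001
000110
Population = 10

Comparison: toroidal=12, fixed-dead=10 -> toroidal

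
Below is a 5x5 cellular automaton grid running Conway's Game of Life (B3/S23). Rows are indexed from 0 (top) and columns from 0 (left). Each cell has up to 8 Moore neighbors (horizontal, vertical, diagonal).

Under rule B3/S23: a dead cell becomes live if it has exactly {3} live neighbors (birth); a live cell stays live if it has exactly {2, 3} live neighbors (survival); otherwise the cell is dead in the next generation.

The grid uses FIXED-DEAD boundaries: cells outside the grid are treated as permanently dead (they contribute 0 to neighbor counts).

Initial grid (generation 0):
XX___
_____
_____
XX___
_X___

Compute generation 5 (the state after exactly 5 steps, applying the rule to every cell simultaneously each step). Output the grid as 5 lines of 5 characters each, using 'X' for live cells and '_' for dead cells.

Answer: _____
_____
_____
XX___
XX___

Derivation:
Simulating step by step:
Generation 0 (given above): 5 live cells
Generation 1: 4 live cells
_____
_____
_____
XX___
XX___
Generation 2: 4 live cells
_____
_____
_____
XX___
XX___
Generation 3: 4 live cells
_____
_____
_____
XX___
XX___
Generation 4: 4 live cells
_____
_____
_____
XX___
XX___
Generation 5: 4 live cells
(generation 5 grid is the final answer)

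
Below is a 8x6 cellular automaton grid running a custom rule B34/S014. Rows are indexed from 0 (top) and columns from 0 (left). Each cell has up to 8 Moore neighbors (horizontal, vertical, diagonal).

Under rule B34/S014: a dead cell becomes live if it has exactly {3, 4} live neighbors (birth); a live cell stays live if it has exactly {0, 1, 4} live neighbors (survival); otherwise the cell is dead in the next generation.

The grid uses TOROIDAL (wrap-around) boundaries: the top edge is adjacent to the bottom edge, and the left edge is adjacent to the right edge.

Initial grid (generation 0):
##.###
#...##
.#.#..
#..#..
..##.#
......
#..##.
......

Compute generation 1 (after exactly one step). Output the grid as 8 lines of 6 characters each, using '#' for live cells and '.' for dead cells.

Simulating step by step:
Generation 0 (given above): 18 live cells
Generation 1: 24 live cells
(generation 1 grid is the final answer)

Answer: #...#.
.###..
#.#.##
.#..#.
....##
..####
#..##.
####..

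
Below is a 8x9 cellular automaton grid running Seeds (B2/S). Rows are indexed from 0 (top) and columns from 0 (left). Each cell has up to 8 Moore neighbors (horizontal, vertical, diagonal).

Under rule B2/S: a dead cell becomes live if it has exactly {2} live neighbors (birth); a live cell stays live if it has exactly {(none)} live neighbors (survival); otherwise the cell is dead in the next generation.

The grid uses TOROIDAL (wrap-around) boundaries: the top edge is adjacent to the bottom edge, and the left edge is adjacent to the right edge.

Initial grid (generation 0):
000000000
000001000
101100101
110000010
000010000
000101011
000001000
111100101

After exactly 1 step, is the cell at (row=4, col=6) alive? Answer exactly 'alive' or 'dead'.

Simulating step by step:
Generation 0 (given above): 21 live cells
Generation 1: 26 live cells
000111111
111110111
000011000
000011100
011101000
000000000
000000000
000011010

Cell (4,6) at generation 1: 0 -> dead

Answer: dead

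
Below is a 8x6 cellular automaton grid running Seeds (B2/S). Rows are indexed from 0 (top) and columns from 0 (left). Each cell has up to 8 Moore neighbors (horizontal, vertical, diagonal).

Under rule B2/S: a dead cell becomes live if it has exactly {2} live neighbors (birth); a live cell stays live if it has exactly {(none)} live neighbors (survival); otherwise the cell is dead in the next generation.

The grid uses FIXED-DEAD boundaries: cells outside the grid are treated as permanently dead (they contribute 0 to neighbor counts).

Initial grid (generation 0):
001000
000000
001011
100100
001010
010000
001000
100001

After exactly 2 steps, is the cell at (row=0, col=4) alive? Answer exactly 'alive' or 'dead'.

Simulating step by step:
Generation 0 (given above): 12 live cells
Generation 1: 8 live cells
000000
011011
010000
000000
100000
000000
100000
010000
Generation 2: 17 live cells
011111
100100
100111
110000
000000
110000
010000
100000

Cell (0,4) at generation 2: 1 -> alive

Answer: alive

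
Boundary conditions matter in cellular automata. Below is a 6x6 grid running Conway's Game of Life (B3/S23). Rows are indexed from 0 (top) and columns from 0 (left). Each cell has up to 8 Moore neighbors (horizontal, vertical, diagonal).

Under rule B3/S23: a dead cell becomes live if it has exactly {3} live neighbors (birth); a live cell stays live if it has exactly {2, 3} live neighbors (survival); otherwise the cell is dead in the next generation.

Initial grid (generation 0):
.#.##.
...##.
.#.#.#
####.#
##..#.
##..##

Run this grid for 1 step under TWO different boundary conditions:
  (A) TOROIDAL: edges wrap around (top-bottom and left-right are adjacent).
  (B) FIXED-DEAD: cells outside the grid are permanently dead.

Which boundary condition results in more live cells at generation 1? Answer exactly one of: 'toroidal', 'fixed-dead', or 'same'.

Under TOROIDAL boundary, generation 1:
.#....
#....#
.#...#
...#..
......
......
Population = 6

Under FIXED-DEAD boundary, generation 1:
..###.
.....#
##...#
...#.#
......
##..##
Population = 13

Comparison: toroidal=6, fixed-dead=13 -> fixed-dead

Answer: fixed-dead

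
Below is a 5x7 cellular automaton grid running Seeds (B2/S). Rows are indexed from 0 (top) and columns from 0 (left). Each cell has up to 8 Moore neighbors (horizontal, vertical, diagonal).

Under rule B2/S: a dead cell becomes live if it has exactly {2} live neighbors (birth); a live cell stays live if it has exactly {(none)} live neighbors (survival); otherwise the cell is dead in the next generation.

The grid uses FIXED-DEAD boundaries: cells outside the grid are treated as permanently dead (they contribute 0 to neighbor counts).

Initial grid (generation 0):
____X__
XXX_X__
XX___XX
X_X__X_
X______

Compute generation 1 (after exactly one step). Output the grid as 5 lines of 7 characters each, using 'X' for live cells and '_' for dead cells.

Answer: X_X__X_
______X
_______
____X__
_______

Derivation:
Simulating step by step:
Generation 0 (given above): 13 live cells
Generation 1: 5 live cells
(generation 1 grid is the final answer)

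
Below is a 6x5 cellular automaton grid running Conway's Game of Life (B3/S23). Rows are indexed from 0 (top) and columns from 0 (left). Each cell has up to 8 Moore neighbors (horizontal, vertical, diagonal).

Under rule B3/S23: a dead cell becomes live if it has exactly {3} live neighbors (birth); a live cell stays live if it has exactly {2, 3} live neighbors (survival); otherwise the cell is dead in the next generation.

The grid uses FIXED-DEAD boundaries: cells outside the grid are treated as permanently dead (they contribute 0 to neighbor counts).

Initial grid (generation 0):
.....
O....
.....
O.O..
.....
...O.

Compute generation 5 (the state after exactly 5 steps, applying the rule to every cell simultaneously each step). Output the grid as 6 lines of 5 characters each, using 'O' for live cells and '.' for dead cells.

Answer: .....
.....
.....
.....
.....
.....

Derivation:
Simulating step by step:
Generation 0 (given above): 4 live cells
Generation 1: 1 live cells
.....
.....
.O...
.....
.....
.....
Generation 2: 0 live cells
.....
.....
.....
.....
.....
.....
Generation 3: 0 live cells
.....
.....
.....
.....
.....
.....
Generation 4: 0 live cells
.....
.....
.....
.....
.....
.....
Generation 5: 0 live cells
(generation 5 grid is the final answer)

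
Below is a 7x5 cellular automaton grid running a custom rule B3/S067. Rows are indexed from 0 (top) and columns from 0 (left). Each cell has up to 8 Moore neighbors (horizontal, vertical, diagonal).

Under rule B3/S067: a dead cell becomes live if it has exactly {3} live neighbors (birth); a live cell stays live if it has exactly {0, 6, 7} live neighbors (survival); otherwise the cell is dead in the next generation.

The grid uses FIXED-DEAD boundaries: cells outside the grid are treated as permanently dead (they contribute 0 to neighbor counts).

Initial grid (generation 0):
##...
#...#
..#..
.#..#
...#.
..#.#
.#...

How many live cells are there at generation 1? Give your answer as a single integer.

Simulating step by step:
Generation 0 (given above): 11 live cells
Generation 1: 8 live cells
.....
....#
.#.#.
..##.
..#.#
...#.
.....
Population at generation 1: 8

Answer: 8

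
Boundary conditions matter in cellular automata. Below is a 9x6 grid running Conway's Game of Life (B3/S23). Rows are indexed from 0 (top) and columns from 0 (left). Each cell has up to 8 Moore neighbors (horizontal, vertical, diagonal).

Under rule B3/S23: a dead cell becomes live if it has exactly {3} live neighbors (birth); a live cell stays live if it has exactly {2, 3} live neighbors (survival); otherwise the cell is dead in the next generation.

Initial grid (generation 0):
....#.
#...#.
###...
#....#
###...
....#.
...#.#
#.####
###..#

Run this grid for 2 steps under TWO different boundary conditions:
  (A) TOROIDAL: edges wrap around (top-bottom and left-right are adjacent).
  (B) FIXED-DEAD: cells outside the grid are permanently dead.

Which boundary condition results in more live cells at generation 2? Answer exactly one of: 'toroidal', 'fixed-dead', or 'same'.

Under TOROIDAL boundary, generation 2:
..###.
...##.
......
#.....
...#..
...##.
#.#.#.
.#....
...#..
Population = 14

Under FIXED-DEAD boundary, generation 2:
......
......
......
##....
##.#..
#..##.
..#..#
....##
.#....
Population = 13

Comparison: toroidal=14, fixed-dead=13 -> toroidal

Answer: toroidal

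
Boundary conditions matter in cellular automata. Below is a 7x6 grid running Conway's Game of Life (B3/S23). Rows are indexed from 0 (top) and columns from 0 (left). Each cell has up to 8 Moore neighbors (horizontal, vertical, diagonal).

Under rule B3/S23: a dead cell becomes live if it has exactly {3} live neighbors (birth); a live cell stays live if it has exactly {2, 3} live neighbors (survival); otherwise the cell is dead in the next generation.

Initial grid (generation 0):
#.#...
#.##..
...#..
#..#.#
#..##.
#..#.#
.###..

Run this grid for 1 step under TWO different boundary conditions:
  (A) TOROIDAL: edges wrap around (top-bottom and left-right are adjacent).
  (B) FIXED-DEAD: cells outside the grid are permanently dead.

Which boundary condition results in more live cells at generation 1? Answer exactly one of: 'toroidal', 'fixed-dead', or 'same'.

Answer: toroidal

Derivation:
Under TOROIDAL boundary, generation 1:
#.....
..##..
##.#.#
#.##.#
.###..
#....#
...###
Population = 19

Under FIXED-DEAD boundary, generation 1:
..##..
..##..
.#.#..
..##..
####.#
#.....
.####.
Population = 18

Comparison: toroidal=19, fixed-dead=18 -> toroidal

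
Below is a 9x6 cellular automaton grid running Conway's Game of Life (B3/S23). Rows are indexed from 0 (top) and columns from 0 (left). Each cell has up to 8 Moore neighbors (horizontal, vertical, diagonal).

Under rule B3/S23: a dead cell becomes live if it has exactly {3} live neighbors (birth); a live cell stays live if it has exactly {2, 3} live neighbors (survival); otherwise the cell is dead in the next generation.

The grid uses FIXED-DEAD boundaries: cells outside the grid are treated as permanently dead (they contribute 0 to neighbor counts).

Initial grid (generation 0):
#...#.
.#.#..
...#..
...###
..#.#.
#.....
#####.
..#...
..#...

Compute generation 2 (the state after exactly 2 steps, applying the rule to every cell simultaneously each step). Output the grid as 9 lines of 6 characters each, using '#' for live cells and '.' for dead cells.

Simulating step by step:
Generation 0 (given above): 18 live cells
Generation 1: 13 live cells
......
..###.
...#..
..#..#
....##
#...#.
#.##..
......
......
Generation 2: 14 live cells
(generation 2 grid is the final answer)

Answer: ...#..
..###.
......
...#.#
...###
.#..##
.#.#..
......
......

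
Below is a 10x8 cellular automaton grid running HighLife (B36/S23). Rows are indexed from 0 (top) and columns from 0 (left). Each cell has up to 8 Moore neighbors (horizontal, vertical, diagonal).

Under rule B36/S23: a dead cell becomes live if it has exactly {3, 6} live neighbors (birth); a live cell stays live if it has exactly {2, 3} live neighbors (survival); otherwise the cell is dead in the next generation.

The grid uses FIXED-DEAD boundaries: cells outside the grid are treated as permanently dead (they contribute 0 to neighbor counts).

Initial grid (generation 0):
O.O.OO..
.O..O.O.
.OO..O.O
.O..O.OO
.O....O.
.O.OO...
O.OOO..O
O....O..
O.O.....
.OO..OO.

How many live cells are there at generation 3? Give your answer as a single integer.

Simulating step by step:
Generation 0 (given above): 33 live cells
Generation 1: 38 live cells
.O.OOO..
O...O.O.
OOOOO..O
OO.....O
OO.OO.OO
OO..OO..
O.O..O..
O.O.O...
O.O..OO.
.OO.....
Generation 2: 34 live cells
...OOO..
O..O..O.
..OOOOOO
..O..O.O
...OO.OO
........
OOO..O..
OOO.O.O.
OOO..O..
.OO.....
Generation 3: 31 live cells
...OOO..
.....O.O
.OO....O
..OOO...
...OOOOO
.OOOOOO.
O.OO.O..
....O.O.
.....O..
O.O.....
Population at generation 3: 31

Answer: 31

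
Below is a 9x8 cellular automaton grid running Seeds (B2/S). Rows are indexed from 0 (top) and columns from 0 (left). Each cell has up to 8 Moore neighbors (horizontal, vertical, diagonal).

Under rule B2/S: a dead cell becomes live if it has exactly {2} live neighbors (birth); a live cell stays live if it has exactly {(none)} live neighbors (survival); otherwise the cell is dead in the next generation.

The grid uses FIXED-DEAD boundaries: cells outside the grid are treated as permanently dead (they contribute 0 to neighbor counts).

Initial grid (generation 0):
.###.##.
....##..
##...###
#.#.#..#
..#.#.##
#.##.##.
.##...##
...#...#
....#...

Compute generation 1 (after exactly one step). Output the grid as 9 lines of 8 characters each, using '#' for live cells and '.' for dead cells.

Simulating step by step:
Generation 0 (given above): 32 live cells
Generation 1: 7 live cells
(generation 1 grid is the final answer)

Answer: ........
........
..#.....
........
#.......
........
#.......
.#..##..
...#....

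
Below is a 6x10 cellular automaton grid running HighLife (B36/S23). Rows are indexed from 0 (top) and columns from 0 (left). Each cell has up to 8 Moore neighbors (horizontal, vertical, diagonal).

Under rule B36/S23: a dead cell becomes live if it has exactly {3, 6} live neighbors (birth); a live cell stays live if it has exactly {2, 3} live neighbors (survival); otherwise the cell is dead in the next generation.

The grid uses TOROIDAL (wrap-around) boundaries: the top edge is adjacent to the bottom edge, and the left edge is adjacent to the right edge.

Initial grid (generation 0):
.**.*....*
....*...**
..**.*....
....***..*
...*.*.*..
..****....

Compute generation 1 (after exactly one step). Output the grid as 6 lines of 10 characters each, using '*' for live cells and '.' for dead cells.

Simulating step by step:
Generation 0 (given above): 21 live cells
Generation 1: 21 live cells
(generation 1 grid is the final answer)

Answer: ****....**
**..**..**
...*..*.**
..*.......
..*.......
.*...**...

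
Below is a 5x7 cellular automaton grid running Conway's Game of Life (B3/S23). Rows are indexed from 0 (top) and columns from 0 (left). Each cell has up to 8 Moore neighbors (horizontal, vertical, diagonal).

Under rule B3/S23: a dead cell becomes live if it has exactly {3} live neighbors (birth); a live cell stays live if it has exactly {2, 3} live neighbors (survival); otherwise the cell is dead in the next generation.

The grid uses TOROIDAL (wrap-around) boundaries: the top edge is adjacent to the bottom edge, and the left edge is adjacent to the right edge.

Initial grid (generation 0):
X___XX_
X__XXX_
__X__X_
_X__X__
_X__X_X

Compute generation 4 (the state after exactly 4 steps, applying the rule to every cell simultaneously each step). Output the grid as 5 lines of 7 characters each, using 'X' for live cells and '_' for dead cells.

Simulating step by step:
Generation 0 (given above): 14 live cells
Generation 1: 17 live cells
XX_____
_X_X___
_XX__XX
XXXXX__
_X_XX_X
Generation 2: 9 live cells
_X_XX__
______X
_____XX
_______
____XXX
Generation 3: 13 live cells
X__XX_X
X___X_X
_____XX
____X__
___XXX_
Generation 4: 9 live cells
(generation 4 grid is the final answer)

Answer: X______
___XX__
X___X_X
___X__X
______X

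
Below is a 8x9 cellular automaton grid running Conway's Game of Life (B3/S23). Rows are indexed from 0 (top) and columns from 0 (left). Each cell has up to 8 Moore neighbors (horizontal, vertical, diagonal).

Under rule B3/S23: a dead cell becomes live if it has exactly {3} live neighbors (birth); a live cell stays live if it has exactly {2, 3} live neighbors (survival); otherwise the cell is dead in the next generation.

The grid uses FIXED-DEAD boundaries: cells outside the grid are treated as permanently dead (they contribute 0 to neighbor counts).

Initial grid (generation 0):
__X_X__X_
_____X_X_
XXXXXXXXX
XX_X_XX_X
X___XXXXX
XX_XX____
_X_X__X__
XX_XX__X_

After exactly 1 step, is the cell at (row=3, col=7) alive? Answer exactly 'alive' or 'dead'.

Simulating step by step:
Generation 0 (given above): 38 live cells
Generation 1: 13 live cells
______X__
_________
X__X____X
_________
________X
XX_X_____
_____X___
XX_XX____

Cell (3,7) at generation 1: 0 -> dead

Answer: dead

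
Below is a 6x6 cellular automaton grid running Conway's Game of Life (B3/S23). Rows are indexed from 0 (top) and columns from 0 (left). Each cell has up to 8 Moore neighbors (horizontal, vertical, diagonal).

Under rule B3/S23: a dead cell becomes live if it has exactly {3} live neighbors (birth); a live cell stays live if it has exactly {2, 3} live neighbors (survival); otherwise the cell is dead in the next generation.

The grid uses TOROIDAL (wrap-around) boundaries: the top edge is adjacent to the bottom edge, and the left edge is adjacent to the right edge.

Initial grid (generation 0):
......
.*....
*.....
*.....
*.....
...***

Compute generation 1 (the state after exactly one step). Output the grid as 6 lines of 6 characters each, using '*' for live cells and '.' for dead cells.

Simulating step by step:
Generation 0 (given above): 7 live cells
Generation 1: 10 live cells
(generation 1 grid is the final answer)

Answer: ....*.
......
**....
**...*
*...*.
....**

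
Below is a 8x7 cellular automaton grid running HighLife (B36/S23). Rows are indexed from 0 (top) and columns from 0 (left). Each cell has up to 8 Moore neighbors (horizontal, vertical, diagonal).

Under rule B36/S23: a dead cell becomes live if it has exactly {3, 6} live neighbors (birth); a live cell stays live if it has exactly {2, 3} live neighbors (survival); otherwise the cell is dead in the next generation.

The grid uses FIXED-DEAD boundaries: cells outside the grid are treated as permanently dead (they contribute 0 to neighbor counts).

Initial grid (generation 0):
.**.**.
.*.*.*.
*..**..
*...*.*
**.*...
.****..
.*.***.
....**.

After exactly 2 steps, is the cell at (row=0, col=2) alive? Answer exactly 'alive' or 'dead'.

Answer: alive

Derivation:
Simulating step by step:
Generation 0 (given above): 26 live cells
Generation 1: 23 live cells
.*****.
**..**.
****...
*.*.**.
*....*.
.....*.
.*.....
...*.*.
Generation 2: 16 live cells
****.*.
...*.*.
.......
***.**.
.*...**
.......
....*..
.......

Cell (0,2) at generation 2: 1 -> alive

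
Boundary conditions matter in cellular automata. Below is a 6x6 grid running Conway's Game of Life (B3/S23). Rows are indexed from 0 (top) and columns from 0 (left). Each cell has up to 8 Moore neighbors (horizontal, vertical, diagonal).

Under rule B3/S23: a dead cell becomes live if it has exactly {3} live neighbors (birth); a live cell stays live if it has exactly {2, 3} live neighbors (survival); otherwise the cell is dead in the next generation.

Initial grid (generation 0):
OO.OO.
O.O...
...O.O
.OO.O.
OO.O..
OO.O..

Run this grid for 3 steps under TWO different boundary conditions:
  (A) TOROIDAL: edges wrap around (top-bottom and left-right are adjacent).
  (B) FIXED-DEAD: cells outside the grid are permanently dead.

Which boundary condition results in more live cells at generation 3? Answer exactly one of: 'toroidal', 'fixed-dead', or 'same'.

Under TOROIDAL boundary, generation 3:
O...OO
....O.
...O..
....O.
O.OOOO
O....O
Population = 13

Under FIXED-DEAD boundary, generation 3:
.O.O..
O...O.
..O.OO
.....O
..OOO.
...O..
Population = 12

Comparison: toroidal=13, fixed-dead=12 -> toroidal

Answer: toroidal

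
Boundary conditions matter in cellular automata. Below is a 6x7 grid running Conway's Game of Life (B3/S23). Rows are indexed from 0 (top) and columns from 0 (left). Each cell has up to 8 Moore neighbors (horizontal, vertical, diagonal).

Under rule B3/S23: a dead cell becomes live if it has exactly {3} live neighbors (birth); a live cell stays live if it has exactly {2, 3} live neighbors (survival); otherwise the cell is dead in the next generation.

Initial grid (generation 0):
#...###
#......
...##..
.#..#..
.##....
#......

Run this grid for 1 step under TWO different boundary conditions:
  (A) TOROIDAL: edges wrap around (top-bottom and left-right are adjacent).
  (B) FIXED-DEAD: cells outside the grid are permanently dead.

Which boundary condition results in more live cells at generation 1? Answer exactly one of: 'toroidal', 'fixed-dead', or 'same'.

Answer: toroidal

Derivation:
Under TOROIDAL boundary, generation 1:
##...#.
#..#...
...##..
.#..#..
###....
#....#.
Population = 14

Under FIXED-DEAD boundary, generation 1:
.....#.
...#...
...##..
.#..#..
###....
.#.....
Population = 10

Comparison: toroidal=14, fixed-dead=10 -> toroidal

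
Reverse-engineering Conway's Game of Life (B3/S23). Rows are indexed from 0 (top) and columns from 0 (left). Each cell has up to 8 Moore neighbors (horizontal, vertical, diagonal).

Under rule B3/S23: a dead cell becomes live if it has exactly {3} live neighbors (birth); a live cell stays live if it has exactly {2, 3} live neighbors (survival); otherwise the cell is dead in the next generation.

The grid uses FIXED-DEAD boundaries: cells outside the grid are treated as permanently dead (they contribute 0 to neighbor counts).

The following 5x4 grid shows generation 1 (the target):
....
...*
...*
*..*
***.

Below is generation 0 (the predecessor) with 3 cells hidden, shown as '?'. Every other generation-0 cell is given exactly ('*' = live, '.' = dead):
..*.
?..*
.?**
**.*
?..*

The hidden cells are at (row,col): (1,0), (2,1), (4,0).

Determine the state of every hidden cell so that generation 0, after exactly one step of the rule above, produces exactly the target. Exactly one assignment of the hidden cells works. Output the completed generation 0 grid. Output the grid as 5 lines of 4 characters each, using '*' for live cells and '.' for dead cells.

Answer: ..*.
*..*
.***
**.*
*..*

Derivation:
Hidden generation-0 cells (in order): (1,0), (2,1), (4,0).
A hidden cell only influences target cells in its own 3x3 neighborhood. Try each of the 2^3 = 8 assignments, step the completed generation 0 forward once under B3/S23, and compare with the target:
  (1,0)=. (2,1)=. (4,0)=. -> step gives (2,1)='*' but target has '.' -> reject
  (1,0)=. (2,1)=. (4,0)=* -> step gives (2,1)='*' but target has '.' -> reject
  (1,0)=. (2,1)=* (4,0)=. -> step gives (1,1)='*' but target has '.' -> reject
  (1,0)=. (2,1)=* (4,0)=* -> step gives (1,1)='*' but target has '.' -> reject
  (1,0)=* (2,1)=. (4,0)=. -> step gives (1,1)='*' but target has '.' -> reject
  (1,0)=* (2,1)=. (4,0)=* -> step gives (1,1)='*' but target has '.' -> reject
  (1,0)=* (2,1)=* (4,0)=. -> step gives (3,1)='*' but target has '.' -> reject
  (1,0)=* (2,1)=* (4,0)=* -> step reproduces the target at every cell -> ACCEPT
Unique solution: (1,0)=live, (2,1)=live, (4,0)=live.
Check: live-neighbor counts of every cell in the completed generation 0:
1212
1453
4453
3463
2331
Applying B3/S23 to generation 0 with these counts gives:
....
...*
...*
*..*
***.
which matches the target exactly.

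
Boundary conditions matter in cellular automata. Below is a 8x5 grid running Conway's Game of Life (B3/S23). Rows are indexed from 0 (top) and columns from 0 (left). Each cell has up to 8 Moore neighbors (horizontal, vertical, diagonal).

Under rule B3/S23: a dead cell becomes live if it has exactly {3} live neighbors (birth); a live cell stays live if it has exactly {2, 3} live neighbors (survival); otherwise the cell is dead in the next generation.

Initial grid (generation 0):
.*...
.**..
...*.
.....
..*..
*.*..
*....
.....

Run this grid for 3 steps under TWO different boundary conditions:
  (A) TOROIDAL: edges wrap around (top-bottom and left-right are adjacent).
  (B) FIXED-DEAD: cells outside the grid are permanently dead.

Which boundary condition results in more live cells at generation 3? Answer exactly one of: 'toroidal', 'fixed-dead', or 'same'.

Answer: toroidal

Derivation:
Under TOROIDAL boundary, generation 3:
.*.*.
...*.
..*..
.....
.....
.....
.....
.**..
Population = 6

Under FIXED-DEAD boundary, generation 3:
..*..
...*.
..*..
.....
.....
.....
.....
.....
Population = 3

Comparison: toroidal=6, fixed-dead=3 -> toroidal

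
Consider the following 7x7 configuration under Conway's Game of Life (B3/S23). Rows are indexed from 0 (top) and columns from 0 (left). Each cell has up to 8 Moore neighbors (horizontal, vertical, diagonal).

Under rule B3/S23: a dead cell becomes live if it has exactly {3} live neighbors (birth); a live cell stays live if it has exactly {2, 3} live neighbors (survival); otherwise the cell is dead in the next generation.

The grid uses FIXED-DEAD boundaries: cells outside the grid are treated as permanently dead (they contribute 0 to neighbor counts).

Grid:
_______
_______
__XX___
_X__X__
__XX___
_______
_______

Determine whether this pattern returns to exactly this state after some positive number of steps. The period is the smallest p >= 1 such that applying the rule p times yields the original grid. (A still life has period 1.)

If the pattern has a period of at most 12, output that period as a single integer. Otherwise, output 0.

Answer: 1

Derivation:
Simulating and comparing each generation to the original:
Gen 0 (original, given above): 6 live cells
Gen 1: 6 live cells, MATCHES original -> period = 1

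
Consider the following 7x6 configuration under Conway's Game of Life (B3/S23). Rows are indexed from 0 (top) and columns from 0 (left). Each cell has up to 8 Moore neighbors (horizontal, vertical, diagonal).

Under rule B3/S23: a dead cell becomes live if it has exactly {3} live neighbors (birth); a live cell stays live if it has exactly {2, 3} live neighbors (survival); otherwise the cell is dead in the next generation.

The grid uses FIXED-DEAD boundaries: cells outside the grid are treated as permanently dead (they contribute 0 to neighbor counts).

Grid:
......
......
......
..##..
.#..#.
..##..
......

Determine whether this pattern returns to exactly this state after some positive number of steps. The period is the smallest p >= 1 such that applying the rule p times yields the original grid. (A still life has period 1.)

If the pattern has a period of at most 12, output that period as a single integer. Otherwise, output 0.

Answer: 1

Derivation:
Simulating and comparing each generation to the original:
Gen 0 (original, given above): 6 live cells
Gen 1: 6 live cells, MATCHES original -> period = 1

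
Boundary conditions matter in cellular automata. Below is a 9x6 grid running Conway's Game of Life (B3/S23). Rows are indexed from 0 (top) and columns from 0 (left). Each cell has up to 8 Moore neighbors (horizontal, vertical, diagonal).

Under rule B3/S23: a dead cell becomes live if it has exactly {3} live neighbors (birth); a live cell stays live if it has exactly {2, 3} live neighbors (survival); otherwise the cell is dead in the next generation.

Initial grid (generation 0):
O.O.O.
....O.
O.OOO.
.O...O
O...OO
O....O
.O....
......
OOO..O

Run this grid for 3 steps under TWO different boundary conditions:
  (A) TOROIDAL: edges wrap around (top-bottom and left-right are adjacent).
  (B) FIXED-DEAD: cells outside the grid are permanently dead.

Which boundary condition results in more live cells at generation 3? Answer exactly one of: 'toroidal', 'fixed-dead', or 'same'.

Answer: toroidal

Derivation:
Under TOROIDAL boundary, generation 3:
O...O.
O...O.
O..O..
.O.O..
.OO...
.....O
....O.
..OO..
..O...
Population = 15

Under FIXED-DEAD boundary, generation 3:
....O.
....O.
......
......
....O.
OO..O.
O.....
OO....
......
Population = 9

Comparison: toroidal=15, fixed-dead=9 -> toroidal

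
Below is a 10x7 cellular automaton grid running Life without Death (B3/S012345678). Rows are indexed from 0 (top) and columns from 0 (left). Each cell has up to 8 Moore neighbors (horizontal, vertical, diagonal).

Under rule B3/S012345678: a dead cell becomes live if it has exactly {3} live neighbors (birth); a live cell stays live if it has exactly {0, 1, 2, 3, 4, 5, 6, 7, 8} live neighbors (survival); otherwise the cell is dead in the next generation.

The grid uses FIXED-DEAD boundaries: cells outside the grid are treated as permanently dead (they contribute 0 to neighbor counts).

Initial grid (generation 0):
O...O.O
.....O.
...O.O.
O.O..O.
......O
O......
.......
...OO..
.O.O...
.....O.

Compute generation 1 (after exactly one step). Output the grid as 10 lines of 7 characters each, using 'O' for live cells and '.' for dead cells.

Simulating step by step:
Generation 0 (given above): 16 live cells
Generation 1: 24 live cells
(generation 1 grid is the final answer)

Answer: O...OOO
.....OO
...O.OO
O.O.OOO
.O....O
O......
.......
..OOO..
.OOO...
.....O.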